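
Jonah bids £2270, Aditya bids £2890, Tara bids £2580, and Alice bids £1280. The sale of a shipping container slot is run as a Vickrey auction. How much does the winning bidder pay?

The winner pays £2580.

Ordered from highest: Aditya £2890 > Tara £2580 > Jonah £2270 > Alice £1280.
Aditya has the highest bid, so Aditya wins.
The second-highest bid is £2580, so that is what Aditya pays.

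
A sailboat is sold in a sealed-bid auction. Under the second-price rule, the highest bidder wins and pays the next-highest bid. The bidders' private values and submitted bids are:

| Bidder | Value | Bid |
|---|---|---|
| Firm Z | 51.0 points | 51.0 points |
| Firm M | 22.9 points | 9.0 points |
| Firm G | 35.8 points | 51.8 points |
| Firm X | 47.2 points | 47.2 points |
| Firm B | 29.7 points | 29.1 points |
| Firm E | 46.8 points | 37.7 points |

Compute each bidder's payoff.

Firm Z 0.0 points, Firm M 0.0 points, Firm G -15.2 points, Firm X 0.0 points, Firm B 0.0 points, Firm E 0.0 points.

Ordered from highest: Firm G 51.8 points > Firm Z 51.0 points > Firm X 47.2 points > Firm E 37.7 points > Firm B 29.1 points > Firm M 9.0 points.
Firm G has the top bid and wins; the price is the second-highest bid, 51.0 points.
Firm G's payoff = 35.8 points − 51.0 points = -15.2 points. All other bidders lose, so their payoff is 0.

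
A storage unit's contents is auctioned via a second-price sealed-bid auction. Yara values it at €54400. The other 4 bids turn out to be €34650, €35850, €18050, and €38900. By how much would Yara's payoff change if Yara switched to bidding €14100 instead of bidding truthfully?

The highest competing bid is €38900.
Bidding truthfully at €54400: Yara has the top bid, wins, and pays the second-highest bid €38900. Payoff = €54400 − €38900 = €15500.
Bidding €14100: the top bid is €38900 (a rival), so Yara loses. Payoff = €0.
Change = €0 − €15500 = -€15500.
This is the dominant-strategy logic: truthful bidding weakly beats any alternative.

Payoff change: -€15500.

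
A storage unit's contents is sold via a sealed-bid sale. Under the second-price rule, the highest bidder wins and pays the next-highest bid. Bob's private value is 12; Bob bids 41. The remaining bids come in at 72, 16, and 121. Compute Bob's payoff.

0

Highest competing bid: 121.
Bob's bid 41 is not the highest, so Bob loses, pays nothing, and earns zero payoff.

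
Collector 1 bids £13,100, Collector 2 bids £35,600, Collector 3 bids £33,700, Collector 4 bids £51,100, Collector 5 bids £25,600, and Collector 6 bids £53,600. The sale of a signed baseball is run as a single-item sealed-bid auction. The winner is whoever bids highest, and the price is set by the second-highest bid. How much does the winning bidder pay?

Price paid: £51,100.

Bids in descending order: Collector 6 £53,600 > Collector 4 £51,100 > Collector 2 £35,600 > Collector 3 £33,700 > Collector 5 £25,600 > Collector 1 £13,100.
Collector 6 has the highest bid, so Collector 6 wins.
The second-highest bid is £51,100, so that is what Collector 6 pays.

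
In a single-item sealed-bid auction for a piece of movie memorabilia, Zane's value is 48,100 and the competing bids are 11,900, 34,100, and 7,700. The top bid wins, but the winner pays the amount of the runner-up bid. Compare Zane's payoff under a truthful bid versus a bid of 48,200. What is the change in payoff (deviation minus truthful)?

The highest competing bid is 34,100.
Bidding truthfully at 48,100: Zane has the top bid, wins, and pays the second-highest bid 34,100. Payoff = 48,100 − 34,100 = 14,000.
Bidding 48,200: Zane has the top bid, wins, and pays the second-highest bid 34,100. Payoff = 48,100 − 34,100 = 14,000.
Change = 14,000 − 14,000 = 0.
The bid only affects whether you win, not the price — here both bids land on the same side of the top rival bid, so the deviation is payoff-neutral.

Change in payoff: 0.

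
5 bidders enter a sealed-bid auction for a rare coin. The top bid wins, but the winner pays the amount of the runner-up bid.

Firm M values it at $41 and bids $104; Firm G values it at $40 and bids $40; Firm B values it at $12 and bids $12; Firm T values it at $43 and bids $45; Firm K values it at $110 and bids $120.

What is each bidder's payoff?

Sorted high to low: Firm K $120; Firm M $104; Firm T $45; Firm G $40; Firm B $12.
Firm K has the top bid and wins; the price is the second-highest bid, $104.
Firm K's payoff = $110 − $104 = $6. All other bidders lose, so their payoff is 0.

Payoffs: Firm M $0, Firm G $0, Firm B $0, Firm T $0, Firm K $6.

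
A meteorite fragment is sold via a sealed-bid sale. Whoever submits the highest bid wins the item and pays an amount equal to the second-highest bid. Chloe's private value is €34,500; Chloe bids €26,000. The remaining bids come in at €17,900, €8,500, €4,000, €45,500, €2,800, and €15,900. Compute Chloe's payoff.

Highest competing bid: €45,500.
Chloe's bid €26,000 is not the highest, so Chloe loses, pays nothing, and earns zero payoff.

€0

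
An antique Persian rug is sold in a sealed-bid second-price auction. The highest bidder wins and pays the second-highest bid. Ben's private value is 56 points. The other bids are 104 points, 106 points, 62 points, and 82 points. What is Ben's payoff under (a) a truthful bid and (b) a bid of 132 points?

(a) 0 points  (b) -50 points

The highest competing bid is 106 points.
Bidding truthfully at 56 points: the top bid is 106 points (a rival), so Ben loses. Payoff = 0 points.
Bidding 132 points: Ben has the top bid, wins, and pays the second-highest bid 106 points. Payoff = 56 points − 106 points = -50 points.
Deviating from a truthful bid can only lose payoff in a second-price auction — never gain.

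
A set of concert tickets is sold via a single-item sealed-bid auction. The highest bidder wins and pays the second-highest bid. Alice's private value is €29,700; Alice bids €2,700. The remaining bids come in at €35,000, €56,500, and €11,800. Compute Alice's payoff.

Highest competing bid: €56,500.
Alice's bid €2,700 is not the highest, so Alice loses, pays nothing, and earns zero payoff.

Alice's payoff: €0.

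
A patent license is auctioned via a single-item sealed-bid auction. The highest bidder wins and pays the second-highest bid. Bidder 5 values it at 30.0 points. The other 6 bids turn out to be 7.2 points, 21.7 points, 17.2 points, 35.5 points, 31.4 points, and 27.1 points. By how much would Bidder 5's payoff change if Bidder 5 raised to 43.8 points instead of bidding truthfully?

Change in payoff: -5.5 points.

The highest competing bid is 35.5 points.
Bidding truthfully at 30.0 points: the top bid is 35.5 points (a rival), so Bidder 5 loses. Payoff = 0.0 points.
Bidding 43.8 points: Bidder 5 has the top bid, wins, and pays the second-highest bid 35.5 points. Payoff = 30.0 points − 35.5 points = -5.5 points.
Change = -5.5 points − 0.0 points = -5.5 points.
Deviating from a truthful bid can only lose payoff in a second-price auction — never gain.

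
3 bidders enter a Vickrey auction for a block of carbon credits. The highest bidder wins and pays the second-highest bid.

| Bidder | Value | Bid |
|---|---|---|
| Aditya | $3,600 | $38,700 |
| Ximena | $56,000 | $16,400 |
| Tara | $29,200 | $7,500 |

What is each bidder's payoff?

Ranking the bids: Aditya $38,700 > Ximena $16,400 > Tara $7,500.
Aditya has the top bid and wins; the price is the second-highest bid, $16,400.
Aditya's payoff = $3,600 − $16,400 = -$12,800. All other bidders lose, so their payoff is 0.

Aditya -$12,800, Ximena $0, Tara $0.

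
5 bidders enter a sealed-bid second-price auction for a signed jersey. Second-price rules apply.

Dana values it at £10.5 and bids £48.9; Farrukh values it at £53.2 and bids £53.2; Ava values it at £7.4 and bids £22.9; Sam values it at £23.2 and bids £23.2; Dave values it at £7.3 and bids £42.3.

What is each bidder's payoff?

Payoffs: Dana £0.0, Farrukh £4.3, Ava £0.0, Sam £0.0, Dave £0.0.

Sorted high to low: Farrukh £53.2; Dana £48.9; Dave £42.3; Sam £23.2; Ava £22.9.
Farrukh has the top bid and wins; the price is the second-highest bid, £48.9.
Farrukh's payoff = £53.2 − £48.9 = £4.3. All other bidders lose, so their payoff is 0.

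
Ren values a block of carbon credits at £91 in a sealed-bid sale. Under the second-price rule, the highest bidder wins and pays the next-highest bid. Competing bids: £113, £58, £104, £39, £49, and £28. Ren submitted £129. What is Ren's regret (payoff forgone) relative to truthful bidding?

The highest competing bid is £113.
Bidding truthfully at £91: the top bid is £113 (a rival), so Ren loses. Payoff = £0.
Bidding £129: Ren has the top bid, wins, and pays the second-highest bid £113. Payoff = £91 − £113 = -£22.
Regret = truthful payoff − actual payoff = £0 − -£22 = £22.

Regret: £22.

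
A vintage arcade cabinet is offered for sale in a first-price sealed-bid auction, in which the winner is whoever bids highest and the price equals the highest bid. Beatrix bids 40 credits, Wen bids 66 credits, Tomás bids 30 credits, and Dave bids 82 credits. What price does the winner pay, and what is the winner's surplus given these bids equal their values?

Bids in descending order: Dave 82 credits, then Wen 66 credits, then Beatrix 40 credits, then Tomás 30 credits.
Dave is the highest bidder, so Dave wins.
Under the first-price rule, the price is the highest bid: 82 credits.
Surplus = 82 credits − 82 credits = 0 credits.

Price 82 credits; surplus 0 credits.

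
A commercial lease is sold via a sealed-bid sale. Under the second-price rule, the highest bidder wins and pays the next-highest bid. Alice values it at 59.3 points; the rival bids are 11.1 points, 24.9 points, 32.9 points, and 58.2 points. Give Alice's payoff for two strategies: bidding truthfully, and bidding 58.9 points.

The highest competing bid is 58.2 points.
Bidding truthfully at 59.3 points: Alice has the top bid, wins, and pays the second-highest bid 58.2 points. Payoff = 59.3 points − 58.2 points = 1.1 points.
Bidding 58.9 points: Alice has the top bid, wins, and pays the second-highest bid 58.2 points. Payoff = 59.3 points − 58.2 points = 1.1 points.

Truthful: 1.1 points; alternative: 1.1 points.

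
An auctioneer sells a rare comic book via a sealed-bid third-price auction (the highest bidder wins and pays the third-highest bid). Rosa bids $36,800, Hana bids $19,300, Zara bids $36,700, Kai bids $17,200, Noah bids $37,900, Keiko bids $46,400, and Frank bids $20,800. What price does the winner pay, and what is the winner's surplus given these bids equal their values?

Price $36,800; surplus $9,600.

Ranking the bids: Keiko $46,400, then Noah $37,900, then Rosa $36,800, then Zara $36,700, then Frank $20,800, then Hana $19,300, then Kai $17,200.
Keiko is the highest bidder, so Keiko wins.
Under the third-price rule, the price is the third-highest bid: $36,800.
Surplus = $46,400 − $36,800 = $9,600.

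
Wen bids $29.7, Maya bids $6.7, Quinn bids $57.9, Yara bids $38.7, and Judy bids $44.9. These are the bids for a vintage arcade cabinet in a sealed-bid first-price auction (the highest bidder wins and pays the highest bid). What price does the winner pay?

Sorted high to low: Quinn $57.9 > Judy $44.9 > Yara $38.7 > Wen $29.7 > Maya $6.7.
Quinn is the highest bidder, so Quinn wins.
Under the first-price rule, the price is the highest bid: $57.9.

Price paid: $57.9.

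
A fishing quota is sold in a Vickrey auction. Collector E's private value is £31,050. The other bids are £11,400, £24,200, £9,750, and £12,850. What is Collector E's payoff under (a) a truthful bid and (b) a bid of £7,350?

The highest competing bid is £24,200.
Bidding truthfully at £31,050: Collector E has the top bid, wins, and pays the second-highest bid £24,200. Payoff = £31,050 − £24,200 = £6,850.
Bidding £7,350: the top bid is £24,200 (a rival), so Collector E loses. Payoff = £0.

Truthful: £6,850; alternative: £0.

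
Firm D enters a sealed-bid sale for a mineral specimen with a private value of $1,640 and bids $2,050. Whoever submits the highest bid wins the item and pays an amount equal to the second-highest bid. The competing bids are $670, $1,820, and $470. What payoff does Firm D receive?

Payoff = -$180.

Highest competing bid: $1,820.
Firm D's bid $2,050 is the highest overall, so Firm D wins and pays the second-highest bid, $1,820.
Payoff = value − price = $1,640 − $1,820 = -$180.
Overbidding won the item at a price above value — truthful bidding would have avoided this loss.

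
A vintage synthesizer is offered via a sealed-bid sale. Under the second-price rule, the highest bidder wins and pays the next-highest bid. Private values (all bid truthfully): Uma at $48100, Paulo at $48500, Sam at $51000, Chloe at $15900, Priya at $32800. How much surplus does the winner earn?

$2500

Ordered from highest: Sam $51000, then Paulo $48500, then Uma $48100, then Priya $32800, then Chloe $15900.
Sam wins with the top bid and pays the second-highest, $48500.
Surplus = $51000 − $48500 = $2500.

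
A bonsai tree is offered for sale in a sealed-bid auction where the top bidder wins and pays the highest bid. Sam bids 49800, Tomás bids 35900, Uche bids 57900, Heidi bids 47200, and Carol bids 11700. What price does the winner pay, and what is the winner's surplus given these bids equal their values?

Ordered from highest: Uche 57900 > Sam 49800 > Heidi 47200 > Tomás 35900 > Carol 11700.
Uche is the highest bidder, so Uche wins.
Under the first-price rule, the price is the highest bid: 57900.
Surplus = 57900 − 57900 = 0.

The winner pays 57900 for a surplus of 0.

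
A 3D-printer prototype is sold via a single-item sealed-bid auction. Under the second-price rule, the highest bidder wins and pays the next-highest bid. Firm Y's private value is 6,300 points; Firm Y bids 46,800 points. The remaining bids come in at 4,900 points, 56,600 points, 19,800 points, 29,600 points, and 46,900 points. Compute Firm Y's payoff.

Highest competing bid: 56,600 points.
Firm Y's bid 46,800 points is not the highest, so Firm Y loses, pays nothing, and earns zero payoff.

Payoff = 0 points.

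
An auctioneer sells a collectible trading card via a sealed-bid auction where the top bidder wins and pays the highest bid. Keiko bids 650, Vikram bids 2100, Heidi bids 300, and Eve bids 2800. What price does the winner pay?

Ordered from highest: Eve 2800, then Vikram 2100, then Keiko 650, then Heidi 300.
Eve is the highest bidder, so Eve wins.
Under the first-price rule, the price is the highest bid: 2800.

2800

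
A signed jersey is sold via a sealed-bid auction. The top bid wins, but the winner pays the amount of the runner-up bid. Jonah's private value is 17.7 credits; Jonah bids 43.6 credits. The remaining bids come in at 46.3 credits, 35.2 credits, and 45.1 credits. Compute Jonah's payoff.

Jonah's payoff: 0.0 credits.

Highest competing bid: 46.3 credits.
Jonah's bid 43.6 credits is not the highest, so Jonah loses, pays nothing, and earns zero payoff.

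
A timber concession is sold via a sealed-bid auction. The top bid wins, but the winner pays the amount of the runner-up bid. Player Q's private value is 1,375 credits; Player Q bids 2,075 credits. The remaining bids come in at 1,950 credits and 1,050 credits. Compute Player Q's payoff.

-575 credits

Highest competing bid: 1,950 credits.
Player Q's bid 2,075 credits is the highest overall, so Player Q wins and pays the second-highest bid, 1,950 credits.
Payoff = value − price = 1,375 credits − 1,950 credits = -575 credits.
Overbidding won the item at a price above value — truthful bidding would have avoided this loss.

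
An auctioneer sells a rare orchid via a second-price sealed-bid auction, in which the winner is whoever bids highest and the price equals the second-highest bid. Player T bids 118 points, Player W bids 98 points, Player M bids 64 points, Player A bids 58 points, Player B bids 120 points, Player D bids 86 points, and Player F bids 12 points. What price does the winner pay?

Bids in descending order: Player B 120 points > Player T 118 points > Player W 98 points > Player D 86 points > Player M 64 points > Player A 58 points > Player F 12 points.
Player B is the highest bidder, so Player B wins.
Under the second-price rule, the price is the second-highest bid: 118 points.

The winner pays 118 points.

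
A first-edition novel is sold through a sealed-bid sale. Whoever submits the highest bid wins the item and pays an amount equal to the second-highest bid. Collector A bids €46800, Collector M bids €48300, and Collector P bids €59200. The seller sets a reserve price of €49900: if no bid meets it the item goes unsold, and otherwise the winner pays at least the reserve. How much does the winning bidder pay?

Price paid: €49900.

Ranking the bids: Collector P €59200; Collector M €48300; Collector A €46800.
Collector P has the highest bid, so Collector P wins.
The second-highest bid is €48300, but the reserve €49900 is higher, so the price is the reserve.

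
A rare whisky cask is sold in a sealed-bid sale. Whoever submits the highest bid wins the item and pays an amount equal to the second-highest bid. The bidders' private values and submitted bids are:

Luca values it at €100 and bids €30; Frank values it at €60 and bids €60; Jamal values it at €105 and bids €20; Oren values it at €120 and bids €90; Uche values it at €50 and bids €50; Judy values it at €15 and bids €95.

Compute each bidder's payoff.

Payoffs: Luca €0, Frank €0, Jamal €0, Oren €0, Uche €0, Judy -€75.

Bids in descending order: Judy €95, then Oren €90, then Frank €60, then Uche €50, then Luca €30, then Jamal €20.
Judy has the top bid and wins; the price is the second-highest bid, €90.
Judy's payoff = €15 − €90 = -€75. All other bidders lose, so their payoff is 0.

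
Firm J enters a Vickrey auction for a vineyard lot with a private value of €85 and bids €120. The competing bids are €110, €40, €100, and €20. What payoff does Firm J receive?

Payoff = -€25.

Highest competing bid: €110.
Firm J's bid €120 is the highest overall, so Firm J wins and pays the second-highest bid, €110.
Payoff = value − price = €85 − €110 = -€25.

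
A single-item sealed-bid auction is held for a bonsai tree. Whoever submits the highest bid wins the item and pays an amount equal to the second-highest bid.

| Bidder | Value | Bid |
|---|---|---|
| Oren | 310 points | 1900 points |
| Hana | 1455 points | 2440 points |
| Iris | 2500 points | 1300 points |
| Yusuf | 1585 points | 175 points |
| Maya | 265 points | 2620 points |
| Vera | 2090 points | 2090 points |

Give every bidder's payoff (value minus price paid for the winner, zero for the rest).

Payoffs: Oren 0 points, Hana 0 points, Iris 0 points, Yusuf 0 points, Maya -2175 points, Vera 0 points.

Ranking the bids: Maya 2620 points; Hana 2440 points; Vera 2090 points; Oren 1900 points; Iris 1300 points; Yusuf 175 points.
Maya has the top bid and wins; the price is the second-highest bid, 2440 points.
Maya's payoff = 265 points − 2440 points = -2175 points. All other bidders lose, so their payoff is 0.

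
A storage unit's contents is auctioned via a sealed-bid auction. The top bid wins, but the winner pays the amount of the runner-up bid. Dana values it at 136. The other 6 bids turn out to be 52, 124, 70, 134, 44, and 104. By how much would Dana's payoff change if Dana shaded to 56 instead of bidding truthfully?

The highest competing bid is 134.
Bidding truthfully at 136: Dana has the top bid, wins, and pays the second-highest bid 134. Payoff = 136 − 134 = 2.
Bidding 56: the top bid is 134 (a rival), so Dana loses. Payoff = 0.
Change = 0 − 2 = -2.
This is the dominant-strategy logic: truthful bidding weakly beats any alternative.

Change in payoff: -2.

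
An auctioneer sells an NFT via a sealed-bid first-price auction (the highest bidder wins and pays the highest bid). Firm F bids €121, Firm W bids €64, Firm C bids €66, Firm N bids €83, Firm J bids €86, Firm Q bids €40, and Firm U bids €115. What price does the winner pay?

The winner pays €121.

Bids in descending order: Firm F €121; Firm U €115; Firm J €86; Firm N €83; Firm C €66; Firm W €64; Firm Q €40.
Firm F is the highest bidder, so Firm F wins.
Under the first-price rule, the price is the highest bid: €121.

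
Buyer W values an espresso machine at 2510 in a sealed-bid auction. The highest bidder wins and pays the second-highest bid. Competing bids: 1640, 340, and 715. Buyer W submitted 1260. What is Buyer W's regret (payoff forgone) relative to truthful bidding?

The highest competing bid is 1640.
Bidding truthfully at 2510: Buyer W has the top bid, wins, and pays the second-highest bid 1640. Payoff = 2510 − 1640 = 870.
Bidding 1260: the top bid is 1640 (a rival), so Buyer W loses. Payoff = 0.
Regret = truthful payoff − actual payoff = 870 − 0 = 870.
This is the dominant-strategy logic: truthful bidding weakly beats any alternative.

870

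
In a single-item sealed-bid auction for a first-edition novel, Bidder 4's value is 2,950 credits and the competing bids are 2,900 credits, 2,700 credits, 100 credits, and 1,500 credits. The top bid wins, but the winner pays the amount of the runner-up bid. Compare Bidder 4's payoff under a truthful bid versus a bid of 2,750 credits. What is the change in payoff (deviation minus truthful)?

Payoff change: -50 credits.

The highest competing bid is 2,900 credits.
Bidding truthfully at 2,950 credits: Bidder 4 has the top bid, wins, and pays the second-highest bid 2,900 credits. Payoff = 2,950 credits − 2,900 credits = 50 credits.
Bidding 2,750 credits: the top bid is 2,900 credits (a rival), so Bidder 4 loses. Payoff = 0 credits.
Change = 0 credits − 50 credits = -50 credits.
This is the dominant-strategy logic: truthful bidding weakly beats any alternative.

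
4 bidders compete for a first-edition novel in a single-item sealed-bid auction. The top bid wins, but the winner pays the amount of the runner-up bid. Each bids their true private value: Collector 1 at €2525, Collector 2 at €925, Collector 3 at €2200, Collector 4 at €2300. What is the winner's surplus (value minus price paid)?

Ordered from highest: Collector 1 €2525 > Collector 4 €2300 > Collector 3 €2200 > Collector 2 €925.
Collector 1 wins with the top bid and pays the second-highest, €2300.
Surplus = €2525 − €2300 = €225.

Surplus = €225.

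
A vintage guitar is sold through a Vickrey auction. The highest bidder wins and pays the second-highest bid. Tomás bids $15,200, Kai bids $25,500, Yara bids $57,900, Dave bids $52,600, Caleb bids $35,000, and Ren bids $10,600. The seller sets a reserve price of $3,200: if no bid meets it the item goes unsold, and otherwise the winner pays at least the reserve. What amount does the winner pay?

Ordered from highest: Yara $57,900 > Dave $52,600 > Caleb $35,000 > Kai $25,500 > Tomás $15,200 > Ren $10,600.
Yara has the highest bid, so Yara wins.
The second-highest bid is $52,600, which exceeds the reserve, so that sets the price.

The winner pays $52,600.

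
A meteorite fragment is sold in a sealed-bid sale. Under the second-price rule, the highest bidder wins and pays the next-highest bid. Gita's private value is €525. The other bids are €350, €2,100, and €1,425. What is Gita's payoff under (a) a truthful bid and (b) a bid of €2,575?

Truthful: €0; alternative: -€1,575.

The highest competing bid is €2,100.
Bidding truthfully at €525: the top bid is €2,100 (a rival), so Gita loses. Payoff = €0.
Bidding €2,575: Gita has the top bid, wins, and pays the second-highest bid €2,100. Payoff = €525 − €2,100 = -€1,575.
Deviating from a truthful bid can only lose payoff in a second-price auction — never gain.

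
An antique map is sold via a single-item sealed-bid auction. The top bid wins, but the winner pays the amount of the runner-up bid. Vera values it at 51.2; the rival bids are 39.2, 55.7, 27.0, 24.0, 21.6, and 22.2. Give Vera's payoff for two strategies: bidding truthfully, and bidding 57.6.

The highest competing bid is 55.7.
Bidding truthfully at 51.2: the top bid is 55.7 (a rival), so Vera loses. Payoff = 0.0.
Bidding 57.6: Vera has the top bid, wins, and pays the second-highest bid 55.7. Payoff = 51.2 − 55.7 = -4.5.

Truthful: 0.0; alternative: -4.5.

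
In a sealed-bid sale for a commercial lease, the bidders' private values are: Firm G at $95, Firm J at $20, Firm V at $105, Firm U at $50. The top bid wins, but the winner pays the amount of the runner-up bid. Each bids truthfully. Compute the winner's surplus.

Sorted high to low: Firm V $105, then Firm G $95, then Firm U $50, then Firm J $20.
Firm V wins with the top bid and pays the second-highest, $95.
Surplus = $105 − $95 = $10.

$10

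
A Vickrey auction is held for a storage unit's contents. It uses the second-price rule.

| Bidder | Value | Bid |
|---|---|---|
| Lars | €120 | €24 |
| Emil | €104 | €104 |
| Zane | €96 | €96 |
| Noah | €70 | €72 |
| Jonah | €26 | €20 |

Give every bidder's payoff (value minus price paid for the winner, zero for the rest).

Lars €0, Emil €8, Zane €0, Noah €0, Jonah €0.

Sorted high to low: Emil €104; Zane €96; Noah €72; Lars €24; Jonah €20.
Emil has the top bid and wins; the price is the second-highest bid, €96.
Emil's payoff = €104 − €96 = €8. All other bidders lose, so their payoff is 0.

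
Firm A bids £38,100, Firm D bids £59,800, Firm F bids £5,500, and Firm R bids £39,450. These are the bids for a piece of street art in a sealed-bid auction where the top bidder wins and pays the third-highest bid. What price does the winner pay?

The winner pays £38,100.

Ranking the bids: Firm D £59,800; Firm R £39,450; Firm A £38,100; Firm F £5,500.
Firm D is the highest bidder, so Firm D wins.
Under the third-price rule, the price is the third-highest bid: £38,100.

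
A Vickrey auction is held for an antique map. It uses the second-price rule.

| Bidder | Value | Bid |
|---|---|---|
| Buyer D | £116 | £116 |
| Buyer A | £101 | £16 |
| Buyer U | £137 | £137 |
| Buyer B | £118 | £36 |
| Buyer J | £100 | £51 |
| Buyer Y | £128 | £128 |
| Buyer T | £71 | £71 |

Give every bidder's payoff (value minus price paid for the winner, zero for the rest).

Buyer D £0, Buyer A £0, Buyer U £9, Buyer B £0, Buyer J £0, Buyer Y £0, Buyer T £0.

Sorted high to low: Buyer U £137 > Buyer Y £128 > Buyer D £116 > Buyer T £71 > Buyer J £51 > Buyer B £36 > Buyer A £16.
Buyer U has the top bid and wins; the price is the second-highest bid, £128.
Buyer U's payoff = £137 − £128 = £9. All other bidders lose, so their payoff is 0.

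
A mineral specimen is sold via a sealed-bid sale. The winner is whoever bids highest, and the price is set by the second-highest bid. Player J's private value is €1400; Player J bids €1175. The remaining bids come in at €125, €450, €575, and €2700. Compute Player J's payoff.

Player J's payoff: €0.

Highest competing bid: €2700.
Player J's bid €1175 is not the highest, so Player J loses, pays nothing, and earns zero payoff.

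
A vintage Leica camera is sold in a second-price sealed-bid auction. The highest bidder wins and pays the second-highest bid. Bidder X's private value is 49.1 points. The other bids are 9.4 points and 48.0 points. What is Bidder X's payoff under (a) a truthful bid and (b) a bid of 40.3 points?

The highest competing bid is 48.0 points.
Bidding truthfully at 49.1 points: Bidder X has the top bid, wins, and pays the second-highest bid 48.0 points. Payoff = 49.1 points − 48.0 points = 1.1 points.
Bidding 40.3 points: the top bid is 48.0 points (a rival), so Bidder X loses. Payoff = 0.0 points.
Deviating from a truthful bid can only lose payoff in a second-price auction — never gain.

(a) 1.1 points  (b) 0.0 points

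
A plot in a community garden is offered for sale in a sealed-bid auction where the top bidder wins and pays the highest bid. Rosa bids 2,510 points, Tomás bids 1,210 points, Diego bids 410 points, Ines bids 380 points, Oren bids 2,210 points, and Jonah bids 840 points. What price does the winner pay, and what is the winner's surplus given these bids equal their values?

Price 2,510 points; surplus 0 points.

Bids in descending order: Rosa 2,510 points; Oren 2,210 points; Tomás 1,210 points; Jonah 840 points; Diego 410 points; Ines 380 points.
Rosa is the highest bidder, so Rosa wins.
Under the first-price rule, the price is the highest bid: 2,510 points.
Surplus = 2,510 points − 2,510 points = 0 points.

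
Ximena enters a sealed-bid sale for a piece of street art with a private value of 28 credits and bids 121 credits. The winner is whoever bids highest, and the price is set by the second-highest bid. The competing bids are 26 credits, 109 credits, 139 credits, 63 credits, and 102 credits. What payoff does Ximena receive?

Ximena's payoff: 0 credits.

Highest competing bid: 139 credits.
Ximena's bid 121 credits is not the highest, so Ximena loses, pays nothing, and earns zero payoff.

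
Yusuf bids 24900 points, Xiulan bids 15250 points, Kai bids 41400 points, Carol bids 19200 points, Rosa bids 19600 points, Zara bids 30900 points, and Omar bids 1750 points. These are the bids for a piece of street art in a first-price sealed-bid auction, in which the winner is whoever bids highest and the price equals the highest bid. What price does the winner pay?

The winner pays 41400 points.

Ordered from highest: Kai 41400 points; Zara 30900 points; Yusuf 24900 points; Rosa 19600 points; Carol 19200 points; Xiulan 15250 points; Omar 1750 points.
Kai is the highest bidder, so Kai wins.
Under the first-price rule, the price is the highest bid: 41400 points.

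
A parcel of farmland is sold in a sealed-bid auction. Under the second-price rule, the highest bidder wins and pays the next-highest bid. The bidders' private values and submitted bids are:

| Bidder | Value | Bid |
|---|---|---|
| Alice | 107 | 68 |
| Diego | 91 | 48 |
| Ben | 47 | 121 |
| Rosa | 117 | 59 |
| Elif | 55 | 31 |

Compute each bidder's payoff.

Sorted high to low: Ben 121, then Alice 68, then Rosa 59, then Diego 48, then Elif 31.
Ben has the top bid and wins; the price is the second-highest bid, 68.
Ben's payoff = 47 − 68 = -21. All other bidders lose, so their payoff is 0.

Payoffs: Alice 0, Diego 0, Ben -21, Rosa 0, Elif 0.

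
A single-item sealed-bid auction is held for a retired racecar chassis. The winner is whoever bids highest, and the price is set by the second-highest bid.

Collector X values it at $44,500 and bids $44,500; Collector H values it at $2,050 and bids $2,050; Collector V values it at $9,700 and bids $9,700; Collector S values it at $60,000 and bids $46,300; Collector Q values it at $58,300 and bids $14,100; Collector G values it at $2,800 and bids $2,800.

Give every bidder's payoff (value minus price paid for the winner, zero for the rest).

Sorted high to low: Collector S $46,300; Collector X $44,500; Collector Q $14,100; Collector V $9,700; Collector G $2,800; Collector H $2,050.
Collector S has the top bid and wins; the price is the second-highest bid, $44,500.
Collector S's payoff = $60,000 − $44,500 = $15,500. All other bidders lose, so their payoff is 0.

Collector X $0, Collector H $0, Collector V $0, Collector S $15,500, Collector Q $0, Collector G $0.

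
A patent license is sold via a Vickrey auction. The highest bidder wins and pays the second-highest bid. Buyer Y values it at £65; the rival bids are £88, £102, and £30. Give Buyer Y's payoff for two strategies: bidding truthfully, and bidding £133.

Truthful: £0; alternative: -£37.

The highest competing bid is £102.
Bidding truthfully at £65: the top bid is £102 (a rival), so Buyer Y loses. Payoff = £0.
Bidding £133: Buyer Y has the top bid, wins, and pays the second-highest bid £102. Payoff = £65 − £102 = -£37.
This is the dominant-strategy logic: truthful bidding weakly beats any alternative.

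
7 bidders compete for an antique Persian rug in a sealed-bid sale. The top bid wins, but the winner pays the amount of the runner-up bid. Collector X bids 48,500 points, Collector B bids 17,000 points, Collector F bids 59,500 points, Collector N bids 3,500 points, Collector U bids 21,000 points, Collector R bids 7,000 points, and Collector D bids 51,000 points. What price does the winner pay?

51,000 points

Bids in descending order: Collector F 59,500 points, then Collector D 51,000 points, then Collector X 48,500 points, then Collector U 21,000 points, then Collector B 17,000 points, then Collector R 7,000 points, then Collector N 3,500 points.
Collector F has the highest bid, so Collector F wins.
The second-highest bid is 51,000 points, so that is what Collector F pays.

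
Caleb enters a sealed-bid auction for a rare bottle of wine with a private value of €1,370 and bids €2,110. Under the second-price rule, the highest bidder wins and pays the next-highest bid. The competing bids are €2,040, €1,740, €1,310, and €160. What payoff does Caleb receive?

Highest competing bid: €2,040.
Caleb's bid €2,110 is the highest overall, so Caleb wins and pays the second-highest bid, €2,040.
Payoff = value − price = €1,370 − €2,040 = -€670.

Caleb's payoff: -€670.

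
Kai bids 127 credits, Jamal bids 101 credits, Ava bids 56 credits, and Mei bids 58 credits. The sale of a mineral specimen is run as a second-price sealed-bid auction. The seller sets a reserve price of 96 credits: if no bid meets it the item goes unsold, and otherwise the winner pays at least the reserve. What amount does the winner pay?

Bids in descending order: Kai 127 credits > Jamal 101 credits > Mei 58 credits > Ava 56 credits.
Kai has the highest bid, so Kai wins.
The second-highest bid is 101 credits, which exceeds the reserve, so that sets the price.

The winner pays 101 credits.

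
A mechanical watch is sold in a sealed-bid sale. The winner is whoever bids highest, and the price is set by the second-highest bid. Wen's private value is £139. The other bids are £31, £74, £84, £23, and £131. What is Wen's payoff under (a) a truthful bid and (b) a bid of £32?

The highest competing bid is £131.
Bidding truthfully at £139: Wen has the top bid, wins, and pays the second-highest bid £131. Payoff = £139 − £131 = £8.
Bidding £32: the top bid is £131 (a rival), so Wen loses. Payoff = £0.

(a) £8  (b) £0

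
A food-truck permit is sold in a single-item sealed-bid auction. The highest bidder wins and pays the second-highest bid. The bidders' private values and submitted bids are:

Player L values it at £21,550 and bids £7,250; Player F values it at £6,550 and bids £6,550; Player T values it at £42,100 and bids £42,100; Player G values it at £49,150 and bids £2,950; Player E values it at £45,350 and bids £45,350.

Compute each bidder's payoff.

Player L £0, Player F £0, Player T £0, Player G £0, Player E £3,250.

Sorted high to low: Player E £45,350 > Player T £42,100 > Player L £7,250 > Player F £6,550 > Player G £2,950.
Player E has the top bid and wins; the price is the second-highest bid, £42,100.
Player E's payoff = £45,350 − £42,100 = £3,250. All other bidders lose, so their payoff is 0.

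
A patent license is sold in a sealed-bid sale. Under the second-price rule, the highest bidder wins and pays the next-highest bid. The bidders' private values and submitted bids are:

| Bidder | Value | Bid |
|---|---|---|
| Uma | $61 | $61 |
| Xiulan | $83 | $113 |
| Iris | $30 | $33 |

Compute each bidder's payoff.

Sorted high to low: Xiulan $113; Uma $61; Iris $33.
Xiulan has the top bid and wins; the price is the second-highest bid, $61.
Xiulan's payoff = $83 − $61 = $22. All other bidders lose, so their payoff is 0.

Uma $0, Xiulan $22, Iris $0.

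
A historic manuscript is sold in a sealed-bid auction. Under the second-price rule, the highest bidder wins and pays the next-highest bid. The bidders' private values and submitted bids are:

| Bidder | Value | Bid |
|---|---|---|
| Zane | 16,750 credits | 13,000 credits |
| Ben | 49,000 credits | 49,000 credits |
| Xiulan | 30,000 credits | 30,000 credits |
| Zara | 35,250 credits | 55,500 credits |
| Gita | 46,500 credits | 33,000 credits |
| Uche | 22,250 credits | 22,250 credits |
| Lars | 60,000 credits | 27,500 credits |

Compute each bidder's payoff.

Payoffs: Zane 0 credits, Ben 0 credits, Xiulan 0 credits, Zara -13,750 credits, Gita 0 credits, Uche 0 credits, Lars 0 credits.

Sorted high to low: Zara 55,500 credits > Ben 49,000 credits > Gita 33,000 credits > Xiulan 30,000 credits > Lars 27,500 credits > Uche 22,250 credits > Zane 13,000 credits.
Zara has the top bid and wins; the price is the second-highest bid, 49,000 credits.
Zara's payoff = 35,250 credits − 49,000 credits = -13,750 credits. All other bidders lose, so their payoff is 0.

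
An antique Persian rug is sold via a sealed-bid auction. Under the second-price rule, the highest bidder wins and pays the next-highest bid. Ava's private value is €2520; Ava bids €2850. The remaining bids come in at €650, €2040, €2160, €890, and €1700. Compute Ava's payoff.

€360

Highest competing bid: €2160.
Ava's bid €2850 is the highest overall, so Ava wins and pays the second-highest bid, €2160.
Payoff = value − price = €2520 − €2160 = €360.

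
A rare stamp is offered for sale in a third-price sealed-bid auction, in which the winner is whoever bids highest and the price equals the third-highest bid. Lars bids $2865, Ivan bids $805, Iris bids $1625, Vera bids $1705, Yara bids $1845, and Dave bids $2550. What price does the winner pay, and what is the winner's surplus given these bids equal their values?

Ordered from highest: Lars $2865; Dave $2550; Yara $1845; Vera $1705; Iris $1625; Ivan $805.
Lars is the highest bidder, so Lars wins.
Under the third-price rule, the price is the third-highest bid: $1845.
Surplus = $2865 − $1845 = $1020.

Price $1845; surplus $1020.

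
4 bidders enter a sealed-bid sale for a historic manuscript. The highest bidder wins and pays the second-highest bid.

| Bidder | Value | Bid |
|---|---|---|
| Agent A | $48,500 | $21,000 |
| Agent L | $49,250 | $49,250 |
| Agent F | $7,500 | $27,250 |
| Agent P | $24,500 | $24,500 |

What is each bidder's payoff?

Sorted high to low: Agent L $49,250 > Agent F $27,250 > Agent P $24,500 > Agent A $21,000.
Agent L has the top bid and wins; the price is the second-highest bid, $27,250.
Agent L's payoff = $49,250 − $27,250 = $22,000. All other bidders lose, so their payoff is 0.

Agent A $0, Agent L $22,000, Agent F $0, Agent P $0.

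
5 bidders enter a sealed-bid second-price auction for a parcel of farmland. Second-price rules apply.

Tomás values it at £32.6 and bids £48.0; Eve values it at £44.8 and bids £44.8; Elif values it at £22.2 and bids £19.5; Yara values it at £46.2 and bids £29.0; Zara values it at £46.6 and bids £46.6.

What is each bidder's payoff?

Ranking the bids: Tomás £48.0; Zara £46.6; Eve £44.8; Yara £29.0; Elif £19.5.
Tomás has the top bid and wins; the price is the second-highest bid, £46.6.
Tomás's payoff = £32.6 − £46.6 = -£14.0. All other bidders lose, so their payoff is 0.

Tomás -£14.0, Eve £0.0, Elif £0.0, Yara £0.0, Zara £0.0.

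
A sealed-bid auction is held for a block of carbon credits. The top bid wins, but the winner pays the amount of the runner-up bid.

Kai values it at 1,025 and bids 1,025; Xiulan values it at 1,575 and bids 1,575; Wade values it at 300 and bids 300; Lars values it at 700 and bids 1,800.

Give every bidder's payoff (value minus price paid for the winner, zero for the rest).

Bids in descending order: Lars 1,800, then Xiulan 1,575, then Kai 1,025, then Wade 300.
Lars has the top bid and wins; the price is the second-highest bid, 1,575.
Lars's payoff = 700 − 1,575 = -875. All other bidders lose, so their payoff is 0.

Kai 0, Xiulan 0, Wade 0, Lars -875.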